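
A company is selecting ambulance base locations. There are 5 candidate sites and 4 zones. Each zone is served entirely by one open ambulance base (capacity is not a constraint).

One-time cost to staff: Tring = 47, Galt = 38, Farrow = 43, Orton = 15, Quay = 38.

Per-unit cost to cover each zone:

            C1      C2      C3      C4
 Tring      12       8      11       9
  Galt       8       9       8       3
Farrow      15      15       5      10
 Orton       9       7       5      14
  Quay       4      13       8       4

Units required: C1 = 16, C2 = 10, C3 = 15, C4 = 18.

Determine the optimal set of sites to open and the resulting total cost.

For any fixed open set, each zone goes to its cheapest open site; total = fixed + service.
{Orton, Quay}: C1→Quay 4·16=64, C2→Orton 7·10=70, C3→Orton 5·15=75, C4→Quay 4·18=72. Service 281; fixed 53; total 334.
{Galt, Orton, Quay}: service 263 + fixed 91 = 354
{Farrow, Orton, Quay}: service 281 + fixed 96 = 377
{Tring, Galt, Farrow, Orton, Quay}: C1→Quay 4·16=64, C2→Orton 7·10=70, C3→Farrow 5·15=75, C4→Galt 3·18=54. Service 263; fixed 181; total 444.
No other subset beats 334.

Open Orton and Quay; minimum total cost 334.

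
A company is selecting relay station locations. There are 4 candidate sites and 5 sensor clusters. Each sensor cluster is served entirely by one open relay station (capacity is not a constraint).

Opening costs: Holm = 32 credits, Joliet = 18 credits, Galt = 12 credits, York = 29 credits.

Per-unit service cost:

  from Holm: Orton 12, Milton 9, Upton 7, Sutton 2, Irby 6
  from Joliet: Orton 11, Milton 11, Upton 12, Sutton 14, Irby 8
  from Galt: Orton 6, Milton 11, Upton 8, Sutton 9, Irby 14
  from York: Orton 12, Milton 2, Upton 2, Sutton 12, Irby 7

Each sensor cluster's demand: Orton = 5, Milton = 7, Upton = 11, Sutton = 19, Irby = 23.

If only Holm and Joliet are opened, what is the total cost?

Each sensor cluster is assigned to its cheapest site among the open ones.
{Holm, Joliet}: Orton→Joliet 11·5=55, Milton→Holm 9·7=63, Upton→Holm 7·11=77, Sutton→Holm 2·19=38, Irby→Holm 6·23=138. Service 371; fixed 50; total 421.

Total cost: 421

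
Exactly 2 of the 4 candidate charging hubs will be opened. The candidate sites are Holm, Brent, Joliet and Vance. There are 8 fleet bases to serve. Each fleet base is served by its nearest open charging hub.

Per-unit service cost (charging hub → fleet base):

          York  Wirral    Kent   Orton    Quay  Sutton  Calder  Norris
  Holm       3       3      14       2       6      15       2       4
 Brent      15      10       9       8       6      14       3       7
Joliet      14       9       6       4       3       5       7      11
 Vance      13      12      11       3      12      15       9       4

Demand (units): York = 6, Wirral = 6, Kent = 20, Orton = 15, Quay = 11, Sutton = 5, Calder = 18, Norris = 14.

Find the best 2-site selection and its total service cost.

With exactly 2 open, each fleet base uses its cheapest among the chosen.
{Holm, Joliet}: York→Holm 3·6=18, Wirral→Holm 3·6=18, Kent→Joliet 6·20=120, Orton→Holm 2·15=30, Quay→Joliet 3·11=33, Sutton→Joliet 5·5=25, Calder→Holm 2·18=36, Norris→Holm 4·14=56. Service cost 336.
{Holm, Brent}: service cost 474
{Holm, Vance}: service cost 519
Among all 6 size-2 choices, {Holm, Joliet} is lowest.

Choose Holm and Joliet; total service cost 336.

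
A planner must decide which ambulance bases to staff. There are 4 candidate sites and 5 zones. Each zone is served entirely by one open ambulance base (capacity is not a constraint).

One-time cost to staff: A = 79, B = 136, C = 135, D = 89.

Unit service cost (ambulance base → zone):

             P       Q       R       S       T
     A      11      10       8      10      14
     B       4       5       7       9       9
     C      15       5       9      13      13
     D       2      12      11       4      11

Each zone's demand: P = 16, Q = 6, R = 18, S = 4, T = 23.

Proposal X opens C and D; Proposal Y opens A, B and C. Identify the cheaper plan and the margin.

Proposal X is cheaper by 96.

Proposal X: {C, D}: P→D 2·16=32, Q→C 5·6=30, R→C 9·18=162, S→D 4·4=16, T→D 11·23=253. Service 493; fixed 224; total 717.
Proposal Y: {A, B, C}: P→B 4·16=64, Q→B 5·6=30, R→B 7·18=126, S→B 9·4=36, T→B 9·23=207. Service 463; fixed 350; total 813.
Difference: |717 − 813| = 96.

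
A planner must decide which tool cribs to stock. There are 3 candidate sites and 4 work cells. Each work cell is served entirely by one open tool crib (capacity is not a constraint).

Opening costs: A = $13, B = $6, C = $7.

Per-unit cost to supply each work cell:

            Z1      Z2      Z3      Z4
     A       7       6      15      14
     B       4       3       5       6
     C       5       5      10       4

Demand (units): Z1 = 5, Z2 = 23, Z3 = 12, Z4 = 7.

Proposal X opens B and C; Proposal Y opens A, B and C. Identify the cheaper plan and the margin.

Proposal X is cheaper by 13.

Proposal X: {B, C}: Z1→B 4·5=20, Z2→B 3·23=69, Z3→B 5·12=60, Z4→C 4·7=28. Service 177; fixed 13; total 190.
Proposal Y: {A, B, C}: Z1→B 4·5=20, Z2→B 3·23=69, Z3→B 5·12=60, Z4→C 4·7=28. Service 177; fixed 26; total 203.
Difference: |190 − 203| = 13.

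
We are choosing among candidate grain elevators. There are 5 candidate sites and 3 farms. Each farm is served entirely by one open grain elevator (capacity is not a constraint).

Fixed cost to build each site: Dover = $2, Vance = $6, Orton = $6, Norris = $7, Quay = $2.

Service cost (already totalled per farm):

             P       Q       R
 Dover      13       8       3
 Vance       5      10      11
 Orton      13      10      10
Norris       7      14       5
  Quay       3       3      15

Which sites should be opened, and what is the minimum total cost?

For any fixed open set, each farm goes to its cheapest open site; total = fixed + service.
{Dover, Quay}: P→Quay 3, Q→Quay 3, R→Dover 3. Service 9; fixed 4; total 13.
{Dover, Vance, Quay}: service 9 + fixed 10 = 19
{Dover, Orton, Quay}: service 9 + fixed 10 = 19
{Dover, Vance, Orton, Norris, Quay}: P→Quay 3, Q→Quay 3, R→Dover 3. Service 9; fixed 23; total 32.
No other subset beats 13.

Open Dover and Quay; minimum total cost 13.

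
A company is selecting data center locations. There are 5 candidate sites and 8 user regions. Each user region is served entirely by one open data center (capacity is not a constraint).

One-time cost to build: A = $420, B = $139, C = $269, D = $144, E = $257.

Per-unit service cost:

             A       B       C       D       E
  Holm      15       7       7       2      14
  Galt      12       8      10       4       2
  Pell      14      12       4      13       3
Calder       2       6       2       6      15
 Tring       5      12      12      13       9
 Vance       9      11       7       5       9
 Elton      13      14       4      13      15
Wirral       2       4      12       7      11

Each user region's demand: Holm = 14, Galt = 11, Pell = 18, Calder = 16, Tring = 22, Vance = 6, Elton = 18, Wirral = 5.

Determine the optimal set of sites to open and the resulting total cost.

For any fixed open set, each user region goes to its cheapest open site; total = fixed + service.
{C, D}: Holm→D 2·14=28, Galt→D 4·11=44, Pell→C 4·18=72, Calder→C 2·16=32, Tring→C 12·22=264, Vance→D 5·6=30, Elton→C 4·18=72, Wirral→D 7·5=35. Service 577; fixed 413; total 990.
{C}: service 750 + fixed 269 = 1019
{B, C}: Holm→B 7·14=98, Galt→B 8·11=88, Pell→C 4·18=72, Calder→C 2·16=32, Tring→B 12·22=264, Vance→C 7·6=42, Elton→C 4·18=72, Wirral→B 4·5=20. Service 688; fixed 408; total 1096.
{A, B, C, D, E}: service 358 + fixed 1229 = 1587
No other subset beats 990.

Open C and D; minimum total cost 990.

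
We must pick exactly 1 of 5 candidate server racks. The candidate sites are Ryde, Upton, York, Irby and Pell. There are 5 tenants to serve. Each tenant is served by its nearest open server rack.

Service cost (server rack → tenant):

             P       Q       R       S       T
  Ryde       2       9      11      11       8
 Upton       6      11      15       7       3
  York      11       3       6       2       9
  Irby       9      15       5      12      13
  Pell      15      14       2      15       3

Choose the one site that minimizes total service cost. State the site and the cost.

Choose York only; total service cost 31.

With exactly 1 open, each tenant uses its cheapest among the chosen.
{York}: P→York 11, Q→York 3, R→York 6, S→York 2, T→York 9. Service cost 31.
{Ryde}: service cost 41
{Upton}: service cost 42
Among all 5 size-1 choices, {York} is lowest.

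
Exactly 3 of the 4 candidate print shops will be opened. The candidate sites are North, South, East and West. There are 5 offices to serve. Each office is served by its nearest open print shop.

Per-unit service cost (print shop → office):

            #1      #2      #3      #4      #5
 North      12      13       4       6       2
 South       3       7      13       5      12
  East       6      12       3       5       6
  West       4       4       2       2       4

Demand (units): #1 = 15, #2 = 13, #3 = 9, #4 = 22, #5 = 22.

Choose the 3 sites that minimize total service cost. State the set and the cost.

Choose North, South and West; total service cost 203.

With exactly 3 open, each office uses its cheapest among the chosen.
{North, South, West}: #1→South 3·15=45, #2→West 4·13=52, #3→West 2·9=18, #4→West 2·22=44, #5→North 2·22=44. Service cost 203.
{North, East, West}: service cost 218
{South, East, West}: service cost 247
Among all 4 size-3 choices, {North, South, West} is lowest.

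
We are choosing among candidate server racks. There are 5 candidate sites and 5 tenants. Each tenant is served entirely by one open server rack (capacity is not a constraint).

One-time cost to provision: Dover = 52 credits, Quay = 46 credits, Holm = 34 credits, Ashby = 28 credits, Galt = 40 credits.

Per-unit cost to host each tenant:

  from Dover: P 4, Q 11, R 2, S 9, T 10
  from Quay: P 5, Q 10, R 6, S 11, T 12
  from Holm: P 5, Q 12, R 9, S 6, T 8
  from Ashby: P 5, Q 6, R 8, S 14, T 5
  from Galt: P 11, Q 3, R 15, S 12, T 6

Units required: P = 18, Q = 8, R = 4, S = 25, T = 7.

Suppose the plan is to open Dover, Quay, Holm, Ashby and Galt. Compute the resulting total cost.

Total cost: 489

Each tenant is assigned to its cheapest site among the open ones.
{Dover, Quay, Holm, Ashby, Galt}: P→Dover 4·18=72, Q→Galt 3·8=24, R→Dover 2·4=8, S→Holm 6·25=150, T→Ashby 5·7=35. Service 289; fixed 200; total 489.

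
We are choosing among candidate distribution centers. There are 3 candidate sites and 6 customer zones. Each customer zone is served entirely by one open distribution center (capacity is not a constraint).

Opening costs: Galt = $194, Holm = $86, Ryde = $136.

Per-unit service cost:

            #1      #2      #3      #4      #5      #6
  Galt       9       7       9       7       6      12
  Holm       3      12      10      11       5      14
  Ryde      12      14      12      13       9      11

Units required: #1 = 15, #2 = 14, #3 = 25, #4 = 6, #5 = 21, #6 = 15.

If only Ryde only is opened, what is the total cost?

Each customer zone is assigned to its cheapest site among the open ones.
{Ryde}: #1→Ryde 12·15=180, #2→Ryde 14·14=196, #3→Ryde 12·25=300, #4→Ryde 13·6=78, #5→Ryde 9·21=189, #6→Ryde 11·15=165. Service 1108; fixed 136; total 1244.

Total cost: 1244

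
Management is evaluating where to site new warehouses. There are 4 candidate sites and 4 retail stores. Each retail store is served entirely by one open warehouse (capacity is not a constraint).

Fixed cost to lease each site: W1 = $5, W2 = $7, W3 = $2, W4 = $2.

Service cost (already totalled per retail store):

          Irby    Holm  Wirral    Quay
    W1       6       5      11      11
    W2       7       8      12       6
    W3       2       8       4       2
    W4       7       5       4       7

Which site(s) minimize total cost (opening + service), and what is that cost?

Open W3 and W4; minimum total cost 17.

For any fixed open set, each retail store goes to its cheapest open site; total = fixed + service.
{W3, W4}: Irby→W3 2, Holm→W4 5, Wirral→W3 4, Quay→W3 2. Service 13; fixed 4; total 17.
{W3}: service 16 + fixed 2 = 18
{W1, W3}: Irby→W3 2, Holm→W1 5, Wirral→W3 4, Quay→W3 2. Service 13; fixed 7; total 20.
{W1, W2, W3, W4}: Irby→W3 2, Holm→W1 5, Wirral→W3 4, Quay→W3 2. Service 13; fixed 16; total 29.
No other subset beats 17.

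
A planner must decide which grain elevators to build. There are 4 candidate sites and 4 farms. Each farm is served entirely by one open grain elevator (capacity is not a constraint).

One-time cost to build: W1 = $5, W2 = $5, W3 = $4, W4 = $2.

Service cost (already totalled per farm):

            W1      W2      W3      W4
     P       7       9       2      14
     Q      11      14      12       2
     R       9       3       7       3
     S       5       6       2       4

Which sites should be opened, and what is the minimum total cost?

For any fixed open set, each farm goes to its cheapest open site; total = fixed + service.
{W3, W4}: P→W3 2, Q→W4 2, R→W4 3, S→W3 2. Service 9; fixed 6; total 15.
{W1, W3, W4}: P→W3 2, Q→W4 2, R→W4 3, S→W3 2. Service 9; fixed 11; total 20.
{W2, W3, W4}: service 9 + fixed 11 = 20
{W1, W2, W3, W4}: P→W3 2, Q→W4 2, R→W2 3, S→W3 2. Service 9; fixed 16; total 25.
No other subset beats 15.

Open W3 and W4; minimum total cost 15.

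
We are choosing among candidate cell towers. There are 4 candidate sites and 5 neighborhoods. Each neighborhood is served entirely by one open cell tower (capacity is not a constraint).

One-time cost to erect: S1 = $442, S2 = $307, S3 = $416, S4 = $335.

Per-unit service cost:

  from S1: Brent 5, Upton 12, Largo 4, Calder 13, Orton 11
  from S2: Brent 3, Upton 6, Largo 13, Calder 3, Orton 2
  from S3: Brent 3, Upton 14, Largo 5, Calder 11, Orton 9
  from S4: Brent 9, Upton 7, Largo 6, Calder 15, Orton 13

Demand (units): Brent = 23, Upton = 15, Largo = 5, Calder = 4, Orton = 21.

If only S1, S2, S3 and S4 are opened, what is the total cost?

Total cost: 1733

Each neighborhood is assigned to its cheapest site among the open ones.
{S1, S2, S3, S4}: Brent→S2 3·23=69, Upton→S2 6·15=90, Largo→S1 4·5=20, Calder→S2 3·4=12, Orton→S2 2·21=42. Service 233; fixed 1500; total 1733.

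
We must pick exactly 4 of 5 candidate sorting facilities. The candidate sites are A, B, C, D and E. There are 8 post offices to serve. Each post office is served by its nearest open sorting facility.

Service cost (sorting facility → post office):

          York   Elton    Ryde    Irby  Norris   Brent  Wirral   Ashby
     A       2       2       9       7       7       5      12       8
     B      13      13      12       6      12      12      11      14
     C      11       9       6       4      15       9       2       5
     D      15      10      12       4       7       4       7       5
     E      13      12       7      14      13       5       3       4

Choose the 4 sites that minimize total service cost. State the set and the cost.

Choose A, C, D and E; total service cost 31.

With exactly 4 open, each post office uses its cheapest among the chosen.
{A, C, D, E}: York→A 2, Elton→A 2, Ryde→C 6, Irby→C 4, Norris→A 7, Brent→D 4, Wirral→C 2, Ashby→E 4. Service cost 31.
{A, B, C, D}: service cost 32
{A, B, C, E}: service cost 32
Among all 5 size-4 choices, {A, C, D, E} is lowest.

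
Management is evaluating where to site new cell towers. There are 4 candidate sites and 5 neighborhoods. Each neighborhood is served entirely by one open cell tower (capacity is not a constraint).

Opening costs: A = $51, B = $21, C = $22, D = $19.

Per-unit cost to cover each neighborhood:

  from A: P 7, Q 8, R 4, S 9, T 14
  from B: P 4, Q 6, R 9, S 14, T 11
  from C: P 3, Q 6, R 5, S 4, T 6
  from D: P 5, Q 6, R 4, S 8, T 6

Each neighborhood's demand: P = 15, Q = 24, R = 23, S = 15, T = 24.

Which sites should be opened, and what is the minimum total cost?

For any fixed open set, each neighborhood goes to its cheapest open site; total = fixed + service.
{C, D}: P→C 3·15=45, Q→C 6·24=144, R→D 4·23=92, S→C 4·15=60, T→C 6·24=144. Service 485; fixed 41; total 526.
{C}: service 508 + fixed 22 = 530
{B, C, D}: service 485 + fixed 62 = 547
{A, B, C, D}: P→C 3·15=45, Q→B 6·24=144, R→A 4·23=92, S→C 4·15=60, T→C 6·24=144. Service 485; fixed 113; total 598.
(All 15 nonempty subsets were checked; C and D is lowest.)

Open C and D; minimum total cost 526.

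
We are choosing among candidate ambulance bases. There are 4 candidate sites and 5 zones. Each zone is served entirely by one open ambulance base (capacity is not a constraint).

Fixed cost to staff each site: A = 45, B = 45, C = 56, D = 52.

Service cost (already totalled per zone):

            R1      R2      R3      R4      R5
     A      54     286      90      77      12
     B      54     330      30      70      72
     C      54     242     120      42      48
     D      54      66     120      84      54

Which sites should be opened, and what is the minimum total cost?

For any fixed open set, each zone goes to its cheapest open site; total = fixed + service.
{B, D}: R1→B 54, R2→D 66, R3→B 30, R4→B 70, R5→D 54. Service 274; fixed 97; total 371.
{A, B, D}: service 232 + fixed 142 = 374
{B, C, D}: R1→B 54, R2→D 66, R3→B 30, R4→C 42, R5→C 48. Service 240; fixed 153; total 393.
{A, B, C, D}: service 204 + fixed 198 = 402
No other subset beats 371.

Open B and D; minimum total cost 371.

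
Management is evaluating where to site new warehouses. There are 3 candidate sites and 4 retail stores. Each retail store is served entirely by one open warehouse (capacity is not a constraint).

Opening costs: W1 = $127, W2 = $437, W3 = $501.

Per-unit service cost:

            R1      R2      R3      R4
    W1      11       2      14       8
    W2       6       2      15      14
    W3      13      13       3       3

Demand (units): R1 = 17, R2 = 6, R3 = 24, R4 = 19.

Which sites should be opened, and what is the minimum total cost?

Open W1 only; minimum total cost 814.

For any fixed open set, each retail store goes to its cheapest open site; total = fixed + service.
{W1}: R1→W1 11·17=187, R2→W1 2·6=12, R3→W1 14·24=336, R4→W1 8·19=152. Service 687; fixed 127; total 814.
{W3}: service 428 + fixed 501 = 929
{W1, W3}: R1→W1 11·17=187, R2→W1 2·6=12, R3→W3 3·24=72, R4→W3 3·19=57. Service 328; fixed 628; total 956.
{W1, W2, W3}: service 243 + fixed 1065 = 1308
(All 7 nonempty subsets were checked; W1 only is lowest.)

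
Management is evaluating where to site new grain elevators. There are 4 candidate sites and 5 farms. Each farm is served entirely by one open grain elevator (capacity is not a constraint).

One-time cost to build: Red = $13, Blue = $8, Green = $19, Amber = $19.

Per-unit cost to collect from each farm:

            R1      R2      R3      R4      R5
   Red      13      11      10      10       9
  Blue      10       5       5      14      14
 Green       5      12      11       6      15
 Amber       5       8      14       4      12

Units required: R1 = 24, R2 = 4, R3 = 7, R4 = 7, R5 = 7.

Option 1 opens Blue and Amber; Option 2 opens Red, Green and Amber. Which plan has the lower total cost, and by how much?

Option 1: {Blue, Amber}: R1→Amber 5·24=120, R2→Blue 5·4=20, R3→Blue 5·7=35, R4→Amber 4·7=28, R5→Amber 12·7=84. Service 287; fixed 27; total 314.
Option 2: {Red, Green, Amber}: R1→Green 5·24=120, R2→Amber 8·4=32, R3→Red 10·7=70, R4→Amber 4·7=28, R5→Red 9·7=63. Service 313; fixed 51; total 364.
Difference: |314 − 364| = 50.

Option 1 is cheaper by 50.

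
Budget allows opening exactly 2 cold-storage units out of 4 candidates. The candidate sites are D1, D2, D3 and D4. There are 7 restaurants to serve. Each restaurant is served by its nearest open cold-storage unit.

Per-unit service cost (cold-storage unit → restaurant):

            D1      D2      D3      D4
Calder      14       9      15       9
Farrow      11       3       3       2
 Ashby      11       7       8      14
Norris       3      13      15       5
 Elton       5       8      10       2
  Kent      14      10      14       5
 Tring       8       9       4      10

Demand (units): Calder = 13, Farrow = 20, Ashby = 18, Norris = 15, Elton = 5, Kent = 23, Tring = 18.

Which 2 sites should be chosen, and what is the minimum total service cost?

With exactly 2 open, each restaurant uses its cheapest among the chosen.
{D3, D4}: Calder→D4 9·13=117, Farrow→D4 2·20=40, Ashby→D3 8·18=144, Norris→D4 5·15=75, Elton→D4 2·5=10, Kent→D4 5·23=115, Tring→D3 4·18=72. Service cost 573.
{D2, D4}: service cost 645
{D1, D4}: service cost 669
Among all 6 size-2 choices, {D3, D4} is lowest.

Choose D3 and D4; total service cost 573.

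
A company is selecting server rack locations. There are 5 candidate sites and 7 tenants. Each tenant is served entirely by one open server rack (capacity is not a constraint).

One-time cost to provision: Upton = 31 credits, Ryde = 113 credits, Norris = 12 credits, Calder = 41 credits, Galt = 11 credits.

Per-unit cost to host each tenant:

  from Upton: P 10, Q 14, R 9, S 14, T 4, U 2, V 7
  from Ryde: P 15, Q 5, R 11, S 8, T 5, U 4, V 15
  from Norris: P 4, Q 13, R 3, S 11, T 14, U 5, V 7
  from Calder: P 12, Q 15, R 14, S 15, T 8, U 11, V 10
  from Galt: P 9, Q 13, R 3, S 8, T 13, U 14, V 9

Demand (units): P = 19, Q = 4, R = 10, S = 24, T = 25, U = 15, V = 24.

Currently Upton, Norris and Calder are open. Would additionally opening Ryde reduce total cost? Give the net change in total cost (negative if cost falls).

No — net change +9 (cost rises by 9).

Current service cost with {Upton, Norris, Calder}: 720.
Adding Ryde: each tenant re-picks its cheapest; new service cost 616, saving 104.
Extra fixed cost: 113. Net change = 113 − 104 = 9.
(Totals: 804 → 813.)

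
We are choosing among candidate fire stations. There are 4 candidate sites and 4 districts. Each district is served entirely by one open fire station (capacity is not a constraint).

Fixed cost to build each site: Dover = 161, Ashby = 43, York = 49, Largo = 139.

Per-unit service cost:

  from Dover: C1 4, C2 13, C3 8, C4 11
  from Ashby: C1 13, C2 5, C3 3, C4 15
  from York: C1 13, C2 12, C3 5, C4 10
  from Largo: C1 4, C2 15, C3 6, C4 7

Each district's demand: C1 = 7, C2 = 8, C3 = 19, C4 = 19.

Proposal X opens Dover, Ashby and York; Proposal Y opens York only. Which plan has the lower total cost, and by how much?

Proposal X: {Dover, Ashby, York}: C1→Dover 4·7=28, C2→Ashby 5·8=40, C3→Ashby 3·19=57, C4→York 10·19=190. Service 315; fixed 253; total 568.
Proposal Y: {York}: C1→York 13·7=91, C2→York 12·8=96, C3→York 5·19=95, C4→York 10·19=190. Service 472; fixed 49; total 521.
Difference: |568 − 521| = 47.

Proposal Y is cheaper by 47.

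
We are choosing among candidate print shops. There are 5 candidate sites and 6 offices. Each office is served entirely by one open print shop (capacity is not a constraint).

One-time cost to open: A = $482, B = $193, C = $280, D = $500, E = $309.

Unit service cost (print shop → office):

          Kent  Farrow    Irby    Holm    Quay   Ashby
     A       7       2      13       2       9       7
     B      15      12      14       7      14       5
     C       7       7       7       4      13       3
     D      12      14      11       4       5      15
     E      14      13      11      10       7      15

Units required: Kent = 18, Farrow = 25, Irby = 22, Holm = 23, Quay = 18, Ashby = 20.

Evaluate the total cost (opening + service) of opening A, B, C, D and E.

Each office is assigned to its cheapest site among the open ones.
{A, B, C, D, E}: Kent→A 7·18=126, Farrow→A 2·25=50, Irby→C 7·22=154, Holm→A 2·23=46, Quay→D 5·18=90, Ashby→C 3·20=60. Service 526; fixed 1764; total 2290.

Total cost: 2290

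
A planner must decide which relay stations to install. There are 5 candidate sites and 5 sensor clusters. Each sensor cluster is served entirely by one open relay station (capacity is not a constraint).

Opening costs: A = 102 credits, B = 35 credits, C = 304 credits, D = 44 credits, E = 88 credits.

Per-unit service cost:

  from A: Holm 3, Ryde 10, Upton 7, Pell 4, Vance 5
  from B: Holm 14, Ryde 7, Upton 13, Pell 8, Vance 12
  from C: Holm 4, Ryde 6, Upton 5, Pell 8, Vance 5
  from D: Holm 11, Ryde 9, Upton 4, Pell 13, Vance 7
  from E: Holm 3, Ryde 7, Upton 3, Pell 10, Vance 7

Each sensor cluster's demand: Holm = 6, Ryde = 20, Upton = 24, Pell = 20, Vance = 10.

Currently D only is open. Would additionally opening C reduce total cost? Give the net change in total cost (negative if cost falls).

No — net change +82 (cost rises by 82).

Current service cost with {D}: 672.
Adding C: each sensor cluster re-picks its cheapest; new service cost 450, saving 222.
Extra fixed cost: 304. Net change = 304 − 222 = 82.
(Totals: 716 → 798.)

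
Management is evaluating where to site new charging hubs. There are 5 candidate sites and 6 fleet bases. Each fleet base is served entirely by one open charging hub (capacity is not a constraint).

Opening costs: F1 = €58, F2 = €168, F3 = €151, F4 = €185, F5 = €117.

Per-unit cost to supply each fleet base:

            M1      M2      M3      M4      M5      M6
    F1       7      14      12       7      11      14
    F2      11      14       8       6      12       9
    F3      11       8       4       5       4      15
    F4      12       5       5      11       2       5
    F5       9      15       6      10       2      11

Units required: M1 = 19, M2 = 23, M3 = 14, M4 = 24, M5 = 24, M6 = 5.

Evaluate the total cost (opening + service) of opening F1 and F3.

Each fleet base is assigned to its cheapest site among the open ones.
{F1, F3}: M1→F1 7·19=133, M2→F3 8·23=184, M3→F3 4·14=56, M4→F3 5·24=120, M5→F3 4·24=96, M6→F1 14·5=70. Service 659; fixed 209; total 868.

Total cost: 868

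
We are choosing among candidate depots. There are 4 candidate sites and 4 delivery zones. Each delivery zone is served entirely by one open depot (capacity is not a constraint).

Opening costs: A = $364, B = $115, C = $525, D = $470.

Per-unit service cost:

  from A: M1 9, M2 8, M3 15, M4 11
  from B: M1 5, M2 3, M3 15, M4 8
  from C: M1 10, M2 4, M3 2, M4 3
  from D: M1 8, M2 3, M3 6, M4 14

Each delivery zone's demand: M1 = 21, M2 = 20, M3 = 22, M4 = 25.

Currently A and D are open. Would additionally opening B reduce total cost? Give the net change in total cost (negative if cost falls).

Yes — net change −23 (cost falls by 23).

Current service cost with {A, D}: 635.
Adding B: each delivery zone re-picks its cheapest; new service cost 497, saving 138.
Extra fixed cost: 115. Net change = 115 − 138 = -23.
(Totals: 1469 → 1446.)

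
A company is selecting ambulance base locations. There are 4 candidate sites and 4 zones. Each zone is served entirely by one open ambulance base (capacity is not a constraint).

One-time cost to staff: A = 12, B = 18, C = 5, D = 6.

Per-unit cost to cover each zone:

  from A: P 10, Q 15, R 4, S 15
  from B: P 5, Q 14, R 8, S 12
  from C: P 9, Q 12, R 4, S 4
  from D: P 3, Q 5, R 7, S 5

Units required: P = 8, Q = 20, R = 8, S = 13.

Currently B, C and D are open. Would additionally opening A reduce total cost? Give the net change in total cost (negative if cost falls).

No — net change +12 (cost rises by 12).

Current service cost with {B, C, D}: 208.
Adding A: each zone re-picks its cheapest; new service cost 208, saving 0.
Extra fixed cost: 12. Net change = 12 − 0 = 12.
(Totals: 237 → 249.)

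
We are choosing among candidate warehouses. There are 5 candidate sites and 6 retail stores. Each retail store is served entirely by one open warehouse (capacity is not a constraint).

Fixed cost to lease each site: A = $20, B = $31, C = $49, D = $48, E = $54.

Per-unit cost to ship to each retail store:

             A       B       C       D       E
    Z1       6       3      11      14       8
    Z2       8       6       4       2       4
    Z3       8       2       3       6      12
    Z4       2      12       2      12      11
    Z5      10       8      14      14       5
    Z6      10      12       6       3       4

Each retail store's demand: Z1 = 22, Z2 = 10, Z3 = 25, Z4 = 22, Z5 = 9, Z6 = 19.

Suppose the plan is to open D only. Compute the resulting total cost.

Each retail store is assigned to its cheapest site among the open ones.
{D}: Z1→D 14·22=308, Z2→D 2·10=20, Z3→D 6·25=150, Z4→D 12·22=264, Z5→D 14·9=126, Z6→D 3·19=57. Service 925; fixed 48; total 973.

Total cost: 973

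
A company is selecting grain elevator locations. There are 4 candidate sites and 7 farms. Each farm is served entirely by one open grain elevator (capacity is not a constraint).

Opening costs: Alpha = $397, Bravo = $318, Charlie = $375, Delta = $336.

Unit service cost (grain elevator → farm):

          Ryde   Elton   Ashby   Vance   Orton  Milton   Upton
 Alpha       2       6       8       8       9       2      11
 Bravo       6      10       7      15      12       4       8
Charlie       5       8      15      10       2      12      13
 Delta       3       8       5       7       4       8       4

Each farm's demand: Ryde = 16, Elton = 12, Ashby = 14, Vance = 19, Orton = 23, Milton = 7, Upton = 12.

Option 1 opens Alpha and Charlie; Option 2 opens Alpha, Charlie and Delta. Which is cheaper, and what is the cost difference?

Option 1: {Alpha, Charlie}: Ryde→Alpha 2·16=32, Elton→Alpha 6·12=72, Ashby→Alpha 8·14=112, Vance→Alpha 8·19=152, Orton→Charlie 2·23=46, Milton→Alpha 2·7=14, Upton→Alpha 11·12=132. Service 560; fixed 772; total 1332.
Option 2: {Alpha, Charlie, Delta}: Ryde→Alpha 2·16=32, Elton→Alpha 6·12=72, Ashby→Delta 5·14=70, Vance→Delta 7·19=133, Orton→Charlie 2·23=46, Milton→Alpha 2·7=14, Upton→Delta 4·12=48. Service 415; fixed 1108; total 1523.
Difference: |1332 − 1523| = 191.

Option 1 is cheaper by 191.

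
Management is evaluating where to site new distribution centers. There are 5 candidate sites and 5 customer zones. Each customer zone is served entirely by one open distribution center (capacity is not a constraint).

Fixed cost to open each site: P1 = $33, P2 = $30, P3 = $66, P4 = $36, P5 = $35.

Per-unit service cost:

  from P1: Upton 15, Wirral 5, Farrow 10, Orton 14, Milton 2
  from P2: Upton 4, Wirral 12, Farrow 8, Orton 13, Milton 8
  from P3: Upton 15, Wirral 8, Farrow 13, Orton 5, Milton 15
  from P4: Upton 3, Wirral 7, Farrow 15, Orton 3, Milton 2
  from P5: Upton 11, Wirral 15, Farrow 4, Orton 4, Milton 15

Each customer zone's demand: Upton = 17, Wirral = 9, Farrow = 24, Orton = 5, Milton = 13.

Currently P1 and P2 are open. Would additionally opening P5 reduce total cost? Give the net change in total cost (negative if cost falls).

Yes — net change −106 (cost falls by 106).

Current service cost with {P1, P2}: 396.
Adding P5: each customer zone re-picks its cheapest; new service cost 255, saving 141.
Extra fixed cost: 35. Net change = 35 − 141 = -106.
(Totals: 459 → 353.)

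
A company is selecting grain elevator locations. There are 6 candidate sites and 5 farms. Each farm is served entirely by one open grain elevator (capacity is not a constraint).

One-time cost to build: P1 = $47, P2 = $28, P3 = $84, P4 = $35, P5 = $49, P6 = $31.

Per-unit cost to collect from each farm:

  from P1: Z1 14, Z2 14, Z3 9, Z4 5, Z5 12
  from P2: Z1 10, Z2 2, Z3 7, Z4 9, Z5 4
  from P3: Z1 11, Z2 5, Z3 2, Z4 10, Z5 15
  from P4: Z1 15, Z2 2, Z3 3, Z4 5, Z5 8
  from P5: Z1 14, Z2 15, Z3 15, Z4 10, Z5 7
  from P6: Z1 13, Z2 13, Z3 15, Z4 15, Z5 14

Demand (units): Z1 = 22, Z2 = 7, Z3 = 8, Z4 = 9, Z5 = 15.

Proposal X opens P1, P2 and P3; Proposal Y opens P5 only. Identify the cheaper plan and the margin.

Proposal X: {P1, P2, P3}: Z1→P2 10·22=220, Z2→P2 2·7=14, Z3→P3 2·8=16, Z4→P1 5·9=45, Z5→P2 4·15=60. Service 355; fixed 159; total 514.
Proposal Y: {P5}: Z1→P5 14·22=308, Z2→P5 15·7=105, Z3→P5 15·8=120, Z4→P5 10·9=90, Z5→P5 7·15=105. Service 728; fixed 49; total 777.
Difference: |514 − 777| = 263.

Proposal X is cheaper by 263.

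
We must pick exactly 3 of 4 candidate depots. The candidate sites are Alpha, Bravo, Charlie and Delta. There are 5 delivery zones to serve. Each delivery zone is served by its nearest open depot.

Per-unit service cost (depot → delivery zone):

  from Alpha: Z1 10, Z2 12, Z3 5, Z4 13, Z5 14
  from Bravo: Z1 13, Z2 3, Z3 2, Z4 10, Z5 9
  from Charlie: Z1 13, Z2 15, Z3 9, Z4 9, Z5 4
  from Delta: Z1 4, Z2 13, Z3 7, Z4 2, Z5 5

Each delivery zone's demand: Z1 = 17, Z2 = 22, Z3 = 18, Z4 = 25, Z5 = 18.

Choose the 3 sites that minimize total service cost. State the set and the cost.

With exactly 3 open, each delivery zone uses its cheapest among the chosen.
{Bravo, Charlie, Delta}: Z1→Delta 4·17=68, Z2→Bravo 3·22=66, Z3→Bravo 2·18=36, Z4→Delta 2·25=50, Z5→Charlie 4·18=72. Service cost 292.
{Alpha, Bravo, Delta}: service cost 310
{Alpha, Charlie, Delta}: service cost 544
Among all 4 size-3 choices, {Bravo, Charlie, Delta} is lowest.

Choose Bravo, Charlie and Delta; total service cost 292.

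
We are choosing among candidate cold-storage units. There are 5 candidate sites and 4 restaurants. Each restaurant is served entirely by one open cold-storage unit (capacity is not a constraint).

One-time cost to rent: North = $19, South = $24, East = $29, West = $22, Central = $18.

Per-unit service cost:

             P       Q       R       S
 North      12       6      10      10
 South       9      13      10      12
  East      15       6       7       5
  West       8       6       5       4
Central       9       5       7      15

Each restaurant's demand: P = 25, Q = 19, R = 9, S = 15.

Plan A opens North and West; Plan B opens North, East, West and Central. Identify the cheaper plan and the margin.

Plan A is cheaper by 28.

Plan A: {North, West}: P→West 8·25=200, Q→North 6·19=114, R→West 5·9=45, S→West 4·15=60. Service 419; fixed 41; total 460.
Plan B: {North, East, West, Central}: P→West 8·25=200, Q→Central 5·19=95, R→West 5·9=45, S→West 4·15=60. Service 400; fixed 88; total 488.
Difference: |460 − 488| = 28.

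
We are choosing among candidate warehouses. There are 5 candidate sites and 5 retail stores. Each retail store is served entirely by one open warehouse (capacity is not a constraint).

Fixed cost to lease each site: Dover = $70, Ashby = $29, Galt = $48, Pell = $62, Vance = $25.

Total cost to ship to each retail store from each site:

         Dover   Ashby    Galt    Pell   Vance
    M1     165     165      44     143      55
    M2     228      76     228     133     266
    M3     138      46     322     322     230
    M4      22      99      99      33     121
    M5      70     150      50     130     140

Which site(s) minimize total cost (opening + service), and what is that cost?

For any fixed open set, each retail store goes to its cheapest open site; total = fixed + service.
{Dover, Ashby, Galt}: M1→Galt 44, M2→Ashby 76, M3→Ashby 46, M4→Dover 22, M5→Galt 50. Service 238; fixed 147; total 385.
{Ashby, Galt, Pell}: service 249 + fixed 139 = 388
{Ashby, Galt}: service 315 + fixed 77 = 392
{Dover, Ashby, Galt, Pell, Vance}: service 238 + fixed 234 = 472
No other subset beats 385.

Open Dover, Ashby and Galt; minimum total cost 385.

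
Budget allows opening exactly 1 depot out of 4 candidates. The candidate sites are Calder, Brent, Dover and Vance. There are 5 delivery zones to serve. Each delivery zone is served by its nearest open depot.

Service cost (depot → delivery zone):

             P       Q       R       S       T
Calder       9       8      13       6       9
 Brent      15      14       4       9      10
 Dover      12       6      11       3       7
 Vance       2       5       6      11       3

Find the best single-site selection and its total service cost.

Choose Vance only; total service cost 27.

With exactly 1 open, each delivery zone uses its cheapest among the chosen.
{Vance}: P→Vance 2, Q→Vance 5, R→Vance 6, S→Vance 11, T→Vance 3. Service cost 27.
{Dover}: service cost 39
{Calder}: service cost 45
Among all 4 size-1 choices, {Vance} is lowest.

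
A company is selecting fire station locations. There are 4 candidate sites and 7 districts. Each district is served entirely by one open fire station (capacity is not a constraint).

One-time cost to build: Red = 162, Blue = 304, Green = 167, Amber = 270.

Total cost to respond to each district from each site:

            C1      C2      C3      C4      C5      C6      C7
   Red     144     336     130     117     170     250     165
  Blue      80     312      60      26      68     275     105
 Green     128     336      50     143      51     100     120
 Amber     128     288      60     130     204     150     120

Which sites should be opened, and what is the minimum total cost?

Open Green only; minimum total cost 1095.

For any fixed open set, each district goes to its cheapest open site; total = fixed + service.
{Green}: C1→Green 128, C2→Green 336, C3→Green 50, C4→Green 143, C5→Green 51, C6→Green 100, C7→Green 120. Service 928; fixed 167; total 1095.
{Blue, Green}: service 724 + fixed 471 = 1195
{Blue}: C1→Blue 80, C2→Blue 312, C3→Blue 60, C4→Blue 26, C5→Blue 68, C6→Blue 275, C7→Blue 105. Service 926; fixed 304; total 1230.
{Red, Blue, Green, Amber}: service 700 + fixed 903 = 1603
(All 15 nonempty subsets were checked; Green only is lowest.)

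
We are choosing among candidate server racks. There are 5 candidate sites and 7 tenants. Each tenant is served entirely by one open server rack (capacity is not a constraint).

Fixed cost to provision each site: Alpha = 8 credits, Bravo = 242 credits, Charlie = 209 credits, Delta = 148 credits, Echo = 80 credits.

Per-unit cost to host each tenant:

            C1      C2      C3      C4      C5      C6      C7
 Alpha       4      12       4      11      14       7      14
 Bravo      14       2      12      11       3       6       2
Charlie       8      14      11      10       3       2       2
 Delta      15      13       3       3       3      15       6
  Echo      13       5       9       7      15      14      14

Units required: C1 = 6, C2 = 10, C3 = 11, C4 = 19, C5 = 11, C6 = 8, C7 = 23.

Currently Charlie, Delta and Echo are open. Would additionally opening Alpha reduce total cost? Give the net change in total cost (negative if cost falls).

Yes — net change −16 (cost falls by 16).

Current service cost with {Charlie, Delta, Echo}: 283.
Adding Alpha: each tenant re-picks its cheapest; new service cost 259, saving 24.
Extra fixed cost: 8. Net change = 8 − 24 = -16.
(Totals: 720 → 704.)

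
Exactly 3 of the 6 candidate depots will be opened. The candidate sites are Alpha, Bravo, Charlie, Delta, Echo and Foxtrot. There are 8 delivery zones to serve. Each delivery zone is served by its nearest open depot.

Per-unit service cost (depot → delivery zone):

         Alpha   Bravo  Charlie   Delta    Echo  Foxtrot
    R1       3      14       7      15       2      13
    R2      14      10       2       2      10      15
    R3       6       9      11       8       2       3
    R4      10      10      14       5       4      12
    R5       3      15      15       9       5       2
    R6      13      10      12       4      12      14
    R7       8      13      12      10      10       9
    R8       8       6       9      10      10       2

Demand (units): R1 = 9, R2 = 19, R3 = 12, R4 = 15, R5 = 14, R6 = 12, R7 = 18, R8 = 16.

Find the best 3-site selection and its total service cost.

With exactly 3 open, each delivery zone uses its cheapest among the chosen.
{Delta, Echo, Foxtrot}: R1→Echo 2·9=18, R2→Delta 2·19=38, R3→Echo 2·12=24, R4→Echo 4·15=60, R5→Foxtrot 2·14=28, R6→Delta 4·12=48, R7→Foxtrot 9·18=162, R8→Foxtrot 2·16=32. Service cost 410.
{Alpha, Delta, Foxtrot}: service cost 428
{Charlie, Delta, Foxtrot}: service cost 482
Among all 20 size-3 choices, {Delta, Echo, Foxtrot} is lowest.

Choose Delta, Echo and Foxtrot; total service cost 410.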